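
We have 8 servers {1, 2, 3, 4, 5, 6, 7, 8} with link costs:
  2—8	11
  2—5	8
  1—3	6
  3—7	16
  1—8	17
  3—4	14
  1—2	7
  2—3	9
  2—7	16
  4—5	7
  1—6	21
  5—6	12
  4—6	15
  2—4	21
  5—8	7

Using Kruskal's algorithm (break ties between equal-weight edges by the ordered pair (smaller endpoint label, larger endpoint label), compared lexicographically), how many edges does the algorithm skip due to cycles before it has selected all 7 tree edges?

4

Sort edges by weight, then run Kruskal:
1—3 (6): add — endpoints in different components.
1—2 (7): add — endpoints in different components.
4—5 (7): add — endpoints in different components.
5—8 (7): add — endpoints in different components.
2—5 (8): add — endpoints in different components.
2—3 (9): skip — 2 and 3 already connected.
2—8 (11): skip — 2 and 8 already connected.
5—6 (12): add — endpoints in different components.
3—4 (14): skip — 3 and 4 already connected.
4—6 (15): skip — 4 and 6 already connected.
2—7 (16): add — endpoints in different components.
Edges rejected before the tree was complete: 4.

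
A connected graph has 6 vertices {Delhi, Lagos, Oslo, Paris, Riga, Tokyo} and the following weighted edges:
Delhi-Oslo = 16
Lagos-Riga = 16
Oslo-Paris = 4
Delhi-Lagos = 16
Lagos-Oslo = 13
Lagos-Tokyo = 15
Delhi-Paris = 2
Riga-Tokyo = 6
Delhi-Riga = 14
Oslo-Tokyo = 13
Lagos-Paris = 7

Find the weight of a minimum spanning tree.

Kruskal: consider edges lightest-first.
Delhi-Paris (2): add — endpoints in different components.
Oslo-Paris (4): add — endpoints in different components.
Riga-Tokyo (6): add — endpoints in different components.
Lagos-Paris (7): add — endpoints in different components.
Lagos-Oslo (13): skip — Oslo and Lagos already connected.
Oslo-Tokyo (13): add — endpoints in different components.
MST edges: Delhi-Paris, Oslo-Paris, Riga-Tokyo, Lagos-Paris, Oslo-Tokyo; total weight 2+4+6+7+13 = 32.

32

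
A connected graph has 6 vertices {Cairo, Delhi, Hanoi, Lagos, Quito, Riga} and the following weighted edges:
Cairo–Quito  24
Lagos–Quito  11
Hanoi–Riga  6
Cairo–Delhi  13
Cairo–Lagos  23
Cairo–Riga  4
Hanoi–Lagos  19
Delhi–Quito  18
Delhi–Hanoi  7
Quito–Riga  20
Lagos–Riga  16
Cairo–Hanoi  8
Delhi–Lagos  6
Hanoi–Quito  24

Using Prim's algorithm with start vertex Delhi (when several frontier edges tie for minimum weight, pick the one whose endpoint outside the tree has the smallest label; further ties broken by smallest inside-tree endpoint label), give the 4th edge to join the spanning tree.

Cairo-Riga

Grow the tree from Delhi using Prim:
Step 1: cheapest edge leaving the tree is Delhi–Lagos (6); add Lagos.
Step 2: cheapest edge leaving the tree is Delhi–Hanoi (7); add Hanoi.
Step 3: cheapest edge leaving the tree is Hanoi–Riga (6); add Riga.
Step 4: cheapest edge leaving the tree is Cairo–Riga (4); add Cairo.
Step 5: cheapest edge leaving the tree is Lagos–Quito (11); add Quito.
The 4th edge added is Cairo–Riga.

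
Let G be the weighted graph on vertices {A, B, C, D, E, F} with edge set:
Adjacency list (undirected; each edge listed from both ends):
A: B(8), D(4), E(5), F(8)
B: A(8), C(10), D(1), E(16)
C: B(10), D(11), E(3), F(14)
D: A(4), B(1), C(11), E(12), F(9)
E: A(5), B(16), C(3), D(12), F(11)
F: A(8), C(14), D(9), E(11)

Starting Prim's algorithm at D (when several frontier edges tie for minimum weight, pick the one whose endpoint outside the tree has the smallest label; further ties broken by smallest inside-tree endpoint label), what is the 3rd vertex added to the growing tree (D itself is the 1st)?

A

Prim's algorithm from D:
Step 1: frontier [B—D 1, A—D 4, D—F 9, C—D 11, D—E 12] → take B—D (1); add B.
Step 2: frontier [A—B 8, B—C 10, B—E 16, A—D 4, D—F 9, C—D 11, D—E 12] → take A—D (4); add A.
Step 3: frontier [A—E 5, A—F 8, B—C 10, B—E 16, D—F 9, C—D 11, D—E 12] → take A—E (5); add E.
Step 4: frontier [A—F 8, B—C 10, D—F 9, C—D 11, C—E 3, E—F 11] → take C—E (3); add C.
Step 5: frontier [A—F 8, C—F 14, D—F 9, E—F 11] → take A—F (8); add F.
Vertex order: D, B, A, E, C, F. The 3rd vertex is A.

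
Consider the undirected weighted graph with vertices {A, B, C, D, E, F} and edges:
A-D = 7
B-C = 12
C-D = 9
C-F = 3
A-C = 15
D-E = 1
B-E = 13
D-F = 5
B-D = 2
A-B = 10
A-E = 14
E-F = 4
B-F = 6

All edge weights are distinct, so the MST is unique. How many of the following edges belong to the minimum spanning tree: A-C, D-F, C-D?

0

Kruskal's algorithm — process edges by increasing weight (ties by edge label):
D-E (1): add. Components now {A} {B} {C} {D,E} {F}
B-D (2): add. Components now {A} {B,D,E} {C} {F}
C-F (3): add. Components now {A} {B,D,E} {C,F}
E-F (4): add. Components now {A} {B,C,D,E,F}
D-F (5): skip — D and F already connected.
B-F (6): skip — B and F already connected.
A-D (7): add. Components now {A,B,C,D,E,F}
MST edge set: {D-E, B-D, C-F, E-F, A-D}.
Of the listed edges, {} are in the MST → 0.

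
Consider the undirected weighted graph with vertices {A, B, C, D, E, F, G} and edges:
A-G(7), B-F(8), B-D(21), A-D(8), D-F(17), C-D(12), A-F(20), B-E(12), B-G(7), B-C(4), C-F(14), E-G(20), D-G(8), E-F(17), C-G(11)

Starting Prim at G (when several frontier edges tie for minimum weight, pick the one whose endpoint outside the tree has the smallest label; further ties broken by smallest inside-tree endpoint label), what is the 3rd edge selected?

Prim's algorithm from G:
Step 1: cheapest edge leaving the tree is A-G (7); add A.
Step 2: cheapest edge leaving the tree is B-G (7); add B.
Step 3: cheapest edge leaving the tree is B-C (4); add C.
Step 4: cheapest edge leaving the tree is A-D (8); add D.
Step 5: cheapest edge leaving the tree is B-F (8); add F.
Step 6: cheapest edge leaving the tree is B-E (12); add E.
The 3rd edge added is B-C.

B-C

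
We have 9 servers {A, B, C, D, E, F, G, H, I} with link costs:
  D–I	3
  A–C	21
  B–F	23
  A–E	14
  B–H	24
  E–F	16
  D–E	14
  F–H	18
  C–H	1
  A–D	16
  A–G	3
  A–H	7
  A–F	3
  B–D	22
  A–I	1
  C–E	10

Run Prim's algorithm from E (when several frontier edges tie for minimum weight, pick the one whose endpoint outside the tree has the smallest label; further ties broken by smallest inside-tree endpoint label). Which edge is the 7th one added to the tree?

A-G

Grow the tree from E using Prim:
Step 1: cheapest edge leaving the tree is C–E (10); add C.
Step 2: cheapest edge leaving the tree is C–H (1); add H.
Step 3: cheapest edge leaving the tree is A–H (7); add A.
Step 4: cheapest edge leaving the tree is A–I (1); add I.
Step 5: cheapest edge leaving the tree is D–I (3); add D.
Step 6: cheapest edge leaving the tree is A–F (3); add F.
Step 7: cheapest edge leaving the tree is A–G (3); add G.
Step 8: cheapest edge leaving the tree is B–D (22); add B.
The 7th edge added is A–G.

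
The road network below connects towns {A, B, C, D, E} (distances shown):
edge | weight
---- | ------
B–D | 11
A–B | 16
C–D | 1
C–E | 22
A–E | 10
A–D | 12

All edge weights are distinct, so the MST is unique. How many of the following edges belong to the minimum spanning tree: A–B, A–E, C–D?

Sort edges by weight, then run Kruskal:
C–D (1): add — endpoints in different components.
A–E (10): add — endpoints in different components.
B–D (11): add — endpoints in different components.
A–D (12): add — endpoints in different components.
MST edge set: {C–D, A–E, B–D, A–D}.
Of the listed edges, {A–E, C–D} are in the MST → 2.

2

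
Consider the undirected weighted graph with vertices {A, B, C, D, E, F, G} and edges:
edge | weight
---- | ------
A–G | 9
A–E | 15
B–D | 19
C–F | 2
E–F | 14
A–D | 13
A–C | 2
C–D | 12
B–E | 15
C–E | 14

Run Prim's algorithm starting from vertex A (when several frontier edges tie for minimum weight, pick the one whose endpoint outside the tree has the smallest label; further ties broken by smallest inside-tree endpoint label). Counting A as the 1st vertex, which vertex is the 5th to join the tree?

D

Grow the tree from A using Prim:
Step 1: cheapest edge leaving the tree is A–C (2); add C.
Step 2: cheapest edge leaving the tree is C–F (2); add F.
Step 3: cheapest edge leaving the tree is A–G (9); add G.
Step 4: cheapest edge leaving the tree is C–D (12); add D.
Step 5: cheapest edge leaving the tree is C–E (14); add E.
Step 6: cheapest edge leaving the tree is B–E (15); add B.
Vertex order: A, C, F, G, D, E, B. The 5th vertex is D.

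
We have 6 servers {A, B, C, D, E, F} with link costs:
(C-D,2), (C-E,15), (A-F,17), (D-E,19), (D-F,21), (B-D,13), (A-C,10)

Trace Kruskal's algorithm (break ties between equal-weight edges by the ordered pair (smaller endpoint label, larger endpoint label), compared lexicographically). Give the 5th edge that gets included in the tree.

A-F

Sort edges by weight, then run Kruskal:
C-D (2): add — endpoints in different components.
A-C (10): add — endpoints in different components.
B-D (13): add — endpoints in different components.
C-E (15): add — endpoints in different components.
A-F (17): add — endpoints in different components.
The 5th edge added is A-F.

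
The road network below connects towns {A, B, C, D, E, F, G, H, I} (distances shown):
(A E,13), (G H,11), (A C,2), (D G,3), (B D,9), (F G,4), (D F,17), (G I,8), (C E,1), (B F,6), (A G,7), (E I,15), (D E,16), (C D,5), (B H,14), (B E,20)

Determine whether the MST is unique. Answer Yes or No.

Kruskal: consider edges lightest-first.
C E (1): add — endpoints in different components.
A C (2): add — endpoints in different components.
D G (3): add — endpoints in different components.
F G (4): add — endpoints in different components.
C D (5): add — endpoints in different components.
B F (6): add — endpoints in different components.
A G (7): skip — A and G already connected.
G I (8): add — endpoints in different components.
B D (9): skip — B and D already connected.
G H (11): add — endpoints in different components.
Every non-tree edge has weight strictly greater than the heaviest edge on the tree path between its endpoints, so the MST is unique.

Yes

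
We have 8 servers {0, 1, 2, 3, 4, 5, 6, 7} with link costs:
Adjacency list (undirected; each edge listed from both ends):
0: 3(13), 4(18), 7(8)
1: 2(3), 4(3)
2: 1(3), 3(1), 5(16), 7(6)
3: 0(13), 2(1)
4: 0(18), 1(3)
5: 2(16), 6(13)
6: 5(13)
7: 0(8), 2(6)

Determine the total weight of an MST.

Prim, starting at 1.
Step 1: cheapest edge leaving the tree is 1-2 (3); add 2.
Step 2: cheapest edge leaving the tree is 2-3 (1); add 3.
Step 3: cheapest edge leaving the tree is 1-4 (3); add 4.
Step 4: cheapest edge leaving the tree is 2-7 (6); add 7.
Step 5: cheapest edge leaving the tree is 0-7 (8); add 0.
Step 6: cheapest edge leaving the tree is 2-5 (16); add 5.
Step 7: cheapest edge leaving the tree is 5-6 (13); add 6.
MST edges: 1-2, 2-3, 1-4, 2-7, 0-7, 2-5, 5-6; total weight 3+1+3+6+8+16+13 = 50.

50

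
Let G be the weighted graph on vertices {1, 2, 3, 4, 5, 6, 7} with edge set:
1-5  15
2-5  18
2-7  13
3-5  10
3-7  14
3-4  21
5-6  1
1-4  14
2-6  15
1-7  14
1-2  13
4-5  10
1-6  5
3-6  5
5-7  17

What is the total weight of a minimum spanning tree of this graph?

Grow the tree from 3 using Prim:
Step 1: cheapest edge leaving the tree is 3-6 (5); add 6.
Step 2: cheapest edge leaving the tree is 5-6 (1); add 5.
Step 3: cheapest edge leaving the tree is 1-6 (5); add 1.
Step 4: cheapest edge leaving the tree is 4-5 (10); add 4.
Step 5: cheapest edge leaving the tree is 1-2 (13); add 2.
Step 6: cheapest edge leaving the tree is 2-7 (13); add 7.
MST edges: 3-6, 5-6, 1-6, 4-5, 1-2, 2-7; total weight 5+1+5+10+13+13 = 47.

47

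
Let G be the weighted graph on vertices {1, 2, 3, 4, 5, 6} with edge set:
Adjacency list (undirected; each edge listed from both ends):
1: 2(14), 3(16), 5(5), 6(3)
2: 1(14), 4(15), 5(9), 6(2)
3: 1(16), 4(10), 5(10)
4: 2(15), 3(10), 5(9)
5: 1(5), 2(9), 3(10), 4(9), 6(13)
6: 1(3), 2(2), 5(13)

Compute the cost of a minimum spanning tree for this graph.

29

Kruskal's algorithm — process edges by increasing weight (ties by edge label):
2-6 (2): add. Components now {1} {2,6} {3} {4} {5}
1-6 (3): add. Components now {1,2,6} {3} {4} {5}
1-5 (5): add. Components now {1,2,5,6} {3} {4}
2-5 (9): skip — 2 and 5 already connected.
4-5 (9): add. Components now {1,2,4,5,6} {3}
3-4 (10): add. Components now {1,2,3,4,5,6}
MST edges: 2-6, 1-6, 1-5, 4-5, 3-4; total weight 2+3+5+9+10 = 29.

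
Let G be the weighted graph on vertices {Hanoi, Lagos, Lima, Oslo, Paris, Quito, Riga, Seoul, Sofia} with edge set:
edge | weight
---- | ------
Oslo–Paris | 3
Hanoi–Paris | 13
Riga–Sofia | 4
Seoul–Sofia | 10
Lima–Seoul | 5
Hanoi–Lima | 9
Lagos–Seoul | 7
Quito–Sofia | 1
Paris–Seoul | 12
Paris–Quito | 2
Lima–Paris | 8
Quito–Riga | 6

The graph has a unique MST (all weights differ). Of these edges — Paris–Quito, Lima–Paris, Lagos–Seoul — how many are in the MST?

Kruskal's algorithm — process edges by increasing weight (ties by edge label):
Quito–Sofia (1): add — endpoints in different components.
Paris–Quito (2): add — endpoints in different components.
Oslo–Paris (3): add — endpoints in different components.
Riga–Sofia (4): add — endpoints in different components.
Lima–Seoul (5): add — endpoints in different components.
Quito–Riga (6): skip — Quito and Riga already connected.
Lagos–Seoul (7): add — endpoints in different components.
Lima–Paris (8): add — endpoints in different components.
Hanoi–Lima (9): add — endpoints in different components.
MST edge set: {Quito–Sofia, Paris–Quito, Oslo–Paris, Riga–Sofia, Lima–Seoul, Lagos–Seoul, Lima–Paris, Hanoi–Lima}.
Of the listed edges, {Paris–Quito, Lima–Paris, Lagos–Seoul} are in the MST → 3.

3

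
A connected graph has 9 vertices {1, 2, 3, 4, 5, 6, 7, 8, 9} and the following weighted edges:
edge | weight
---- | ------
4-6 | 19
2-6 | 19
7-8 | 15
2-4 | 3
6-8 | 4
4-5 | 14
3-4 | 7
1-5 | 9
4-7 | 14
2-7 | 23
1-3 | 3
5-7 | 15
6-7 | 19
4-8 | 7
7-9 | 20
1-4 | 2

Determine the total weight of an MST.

Grow the tree from 2 using Prim:
Step 1: cheapest edge leaving the tree is 2-4 (3); add 4.
Step 2: cheapest edge leaving the tree is 1-4 (2); add 1.
Step 3: cheapest edge leaving the tree is 1-3 (3); add 3.
Step 4: cheapest edge leaving the tree is 4-8 (7); add 8.
Step 5: cheapest edge leaving the tree is 6-8 (4); add 6.
Step 6: cheapest edge leaving the tree is 1-5 (9); add 5.
Step 7: cheapest edge leaving the tree is 4-7 (14); add 7.
Step 8: cheapest edge leaving the tree is 7-9 (20); add 9.
MST edges: 2-4, 1-4, 1-3, 4-8, 6-8, 1-5, 4-7, 7-9; total weight 3+2+3+7+4+9+14+20 = 62.

62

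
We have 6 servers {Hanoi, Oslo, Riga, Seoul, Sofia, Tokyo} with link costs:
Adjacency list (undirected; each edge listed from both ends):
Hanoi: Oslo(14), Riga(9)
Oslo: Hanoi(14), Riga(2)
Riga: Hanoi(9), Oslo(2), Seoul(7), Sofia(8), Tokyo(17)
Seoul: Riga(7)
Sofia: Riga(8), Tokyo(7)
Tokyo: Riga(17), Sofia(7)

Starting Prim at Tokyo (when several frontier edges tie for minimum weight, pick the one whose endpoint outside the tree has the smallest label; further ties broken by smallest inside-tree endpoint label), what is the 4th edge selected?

Prim's algorithm from Tokyo:
Step 1: cheapest edge leaving the tree is Sofia Tokyo (7); add Sofia.
Step 2: cheapest edge leaving the tree is Riga Sofia (8); add Riga.
Step 3: cheapest edge leaving the tree is Oslo Riga (2); add Oslo.
Step 4: cheapest edge leaving the tree is Riga Seoul (7); add Seoul.
Step 5: cheapest edge leaving the tree is Hanoi Riga (9); add Hanoi.
The 4th edge added is Riga Seoul.

Riga-Seoul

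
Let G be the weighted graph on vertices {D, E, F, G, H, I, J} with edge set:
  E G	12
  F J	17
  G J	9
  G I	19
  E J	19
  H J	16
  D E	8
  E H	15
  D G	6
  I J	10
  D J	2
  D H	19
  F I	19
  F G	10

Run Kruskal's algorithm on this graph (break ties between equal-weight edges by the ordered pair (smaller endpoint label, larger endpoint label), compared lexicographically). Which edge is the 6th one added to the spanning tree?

E-H

Kruskal: consider edges lightest-first.
D J (2): add. Components now {D,J} {E} {F} {G} {H} {I}
D G (6): add. Components now {D,G,J} {E} {F} {H} {I}
D E (8): add. Components now {D,E,G,J} {F} {H} {I}
G J (9): skip — G and J already connected.
F G (10): add. Components now {D,E,F,G,J} {H} {I}
I J (10): add. Components now {D,E,F,G,I,J} {H}
E G (12): skip — E and G already connected.
E H (15): add. Components now {D,E,F,G,H,I,J}
The 6th edge added is E H.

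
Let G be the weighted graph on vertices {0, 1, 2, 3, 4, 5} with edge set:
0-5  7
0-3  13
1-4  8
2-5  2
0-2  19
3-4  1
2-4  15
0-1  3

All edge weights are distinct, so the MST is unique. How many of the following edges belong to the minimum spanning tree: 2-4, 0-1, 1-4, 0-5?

3

Kruskal's algorithm — process edges by increasing weight (ties by edge label):
3-4 (1): add. Components now {0} {1} {2} {3,4} {5}
2-5 (2): add. Components now {0} {1} {2,5} {3,4}
0-1 (3): add. Components now {0,1} {2,5} {3,4}
0-5 (7): add. Components now {0,1,2,5} {3,4}
1-4 (8): add. Components now {0,1,2,3,4,5}
MST edge set: {3-4, 2-5, 0-1, 0-5, 1-4}.
Of the listed edges, {0-1, 1-4, 0-5} are in the MST → 3.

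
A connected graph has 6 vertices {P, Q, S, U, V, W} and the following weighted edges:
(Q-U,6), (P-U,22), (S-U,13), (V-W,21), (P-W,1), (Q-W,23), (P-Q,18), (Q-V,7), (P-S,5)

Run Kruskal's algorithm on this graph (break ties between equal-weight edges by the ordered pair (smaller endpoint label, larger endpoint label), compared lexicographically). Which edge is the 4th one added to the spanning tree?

Q-V

Kruskal's algorithm — process edges by increasing weight (ties by edge label):
P-W (1): add — endpoints in different components.
P-S (5): add — endpoints in different components.
Q-U (6): add — endpoints in different components.
Q-V (7): add — endpoints in different components.
S-U (13): add — endpoints in different components.
The 4th edge added is Q-V.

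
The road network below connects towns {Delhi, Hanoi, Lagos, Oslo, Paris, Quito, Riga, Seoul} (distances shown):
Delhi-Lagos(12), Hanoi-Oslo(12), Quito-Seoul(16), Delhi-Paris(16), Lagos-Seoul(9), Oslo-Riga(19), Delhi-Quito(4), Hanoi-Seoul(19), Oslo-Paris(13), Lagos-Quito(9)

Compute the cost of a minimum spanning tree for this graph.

82

Prim, starting at Oslo.
Step 1: frontier [Hanoi-Oslo 12, Oslo-Paris 13, Oslo-Riga 19] → take Hanoi-Oslo (12); add Hanoi.
Step 2: frontier [Hanoi-Seoul 19, Oslo-Paris 13, Oslo-Riga 19] → take Oslo-Paris (13); add Paris.
Step 3: frontier [Hanoi-Seoul 19, Oslo-Riga 19, Delhi-Paris 16] → take Delhi-Paris (16); add Delhi.
Step 4: frontier [Delhi-Quito 4, Delhi-Lagos 12, Hanoi-Seoul 19, Oslo-Riga 19] → take Delhi-Quito (4); add Quito.
Step 5: frontier [Delhi-Lagos 12, Hanoi-Seoul 19, Oslo-Riga 19, Lagos-Quito 9, Quito-Seoul 16] → take Lagos-Quito (9); add Lagos.
Step 6: frontier [Hanoi-Seoul 19, Lagos-Seoul 9, Oslo-Riga 19, Quito-Seoul 16] → take Lagos-Seoul (9); add Seoul.
Step 7: frontier [Oslo-Riga 19] → take Oslo-Riga (19); add Riga.
MST edges: Hanoi-Oslo, Oslo-Paris, Delhi-Paris, Delhi-Quito, Lagos-Quito, Lagos-Seoul, Oslo-Riga; total weight 12+13+16+4+9+9+19 = 82.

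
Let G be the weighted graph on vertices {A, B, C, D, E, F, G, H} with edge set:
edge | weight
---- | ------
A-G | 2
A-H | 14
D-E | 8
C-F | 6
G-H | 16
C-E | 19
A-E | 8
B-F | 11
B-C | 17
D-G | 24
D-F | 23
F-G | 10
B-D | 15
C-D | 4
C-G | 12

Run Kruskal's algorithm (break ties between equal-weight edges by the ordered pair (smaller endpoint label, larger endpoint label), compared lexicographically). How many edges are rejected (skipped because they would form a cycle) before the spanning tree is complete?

2

Kruskal's algorithm — process edges by increasing weight (ties by edge label):
A-G (2): add — endpoints in different components.
C-D (4): add — endpoints in different components.
C-F (6): add — endpoints in different components.
A-E (8): add — endpoints in different components.
D-E (8): add — endpoints in different components.
F-G (10): skip — F and G already connected.
B-F (11): add — endpoints in different components.
C-G (12): skip — C and G already connected.
A-H (14): add — endpoints in different components.
Edges rejected before the tree was complete: 2.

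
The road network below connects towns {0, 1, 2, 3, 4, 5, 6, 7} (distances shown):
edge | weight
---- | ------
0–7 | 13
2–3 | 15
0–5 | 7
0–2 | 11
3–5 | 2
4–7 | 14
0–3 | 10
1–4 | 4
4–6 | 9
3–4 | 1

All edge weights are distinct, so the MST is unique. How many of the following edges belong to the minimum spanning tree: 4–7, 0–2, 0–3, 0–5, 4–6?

3

Kruskal's algorithm — process edges by increasing weight (ties by edge label):
3–4 (1): add — endpoints in different components.
3–5 (2): add — endpoints in different components.
1–4 (4): add — endpoints in different components.
0–5 (7): add — endpoints in different components.
4–6 (9): add — endpoints in different components.
0–3 (10): skip — 0 and 3 already connected.
0–2 (11): add — endpoints in different components.
0–7 (13): add — endpoints in different components.
MST edge set: {3–4, 3–5, 1–4, 0–5, 4–6, 0–2, 0–7}.
Of the listed edges, {0–2, 0–5, 4–6} are in the MST → 3.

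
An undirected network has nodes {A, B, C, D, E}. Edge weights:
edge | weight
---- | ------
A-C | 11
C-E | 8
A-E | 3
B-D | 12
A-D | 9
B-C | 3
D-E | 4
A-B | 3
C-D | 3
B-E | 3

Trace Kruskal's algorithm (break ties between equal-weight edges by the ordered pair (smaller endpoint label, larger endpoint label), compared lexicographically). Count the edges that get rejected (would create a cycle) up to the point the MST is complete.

Sort edges by weight, then run Kruskal:
A-B (3): add — endpoints in different components.
A-E (3): add — endpoints in different components.
B-C (3): add — endpoints in different components.
B-E (3): skip — B and E already connected.
C-D (3): add — endpoints in different components.
Edges rejected before the tree was complete: 1.

1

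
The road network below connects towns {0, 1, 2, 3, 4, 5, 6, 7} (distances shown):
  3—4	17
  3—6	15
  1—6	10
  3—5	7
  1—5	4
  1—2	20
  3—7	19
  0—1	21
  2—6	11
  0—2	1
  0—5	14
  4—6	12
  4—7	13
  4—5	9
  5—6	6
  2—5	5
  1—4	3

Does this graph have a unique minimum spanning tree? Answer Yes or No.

Kruskal's algorithm — process edges by increasing weight (ties by edge label):
0—2 (1): add — endpoints in different components.
1—4 (3): add — endpoints in different components.
1—5 (4): add — endpoints in different components.
2—5 (5): add — endpoints in different components.
5—6 (6): add — endpoints in different components.
3—5 (7): add — endpoints in different components.
4—5 (9): skip — 4 and 5 already connected.
1—6 (10): skip — 1 and 6 already connected.
2—6 (11): skip — 2 and 6 already connected.
4—6 (12): skip — 4 and 6 already connected.
4—7 (13): add — endpoints in different components.
Every non-tree edge has weight strictly greater than the heaviest edge on the tree path between its endpoints, so the MST is unique.

Yes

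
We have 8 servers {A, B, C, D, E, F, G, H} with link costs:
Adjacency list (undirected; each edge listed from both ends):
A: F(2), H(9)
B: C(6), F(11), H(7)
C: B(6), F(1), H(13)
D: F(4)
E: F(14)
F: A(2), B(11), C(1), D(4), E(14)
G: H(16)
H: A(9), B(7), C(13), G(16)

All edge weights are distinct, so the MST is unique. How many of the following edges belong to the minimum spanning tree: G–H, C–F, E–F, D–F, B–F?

Kruskal's algorithm — process edges by increasing weight (ties by edge label):
C–F (1): add — endpoints in different components.
A–F (2): add — endpoints in different components.
D–F (4): add — endpoints in different components.
B–C (6): add — endpoints in different components.
B–H (7): add — endpoints in different components.
A–H (9): skip — A and H already connected.
B–F (11): skip — B and F already connected.
C–H (13): skip — C and H already connected.
E–F (14): add — endpoints in different components.
G–H (16): add — endpoints in different components.
MST edge set: {C–F, A–F, D–F, B–C, B–H, E–F, G–H}.
Of the listed edges, {G–H, C–F, E–F, D–F} are in the MST → 4.

4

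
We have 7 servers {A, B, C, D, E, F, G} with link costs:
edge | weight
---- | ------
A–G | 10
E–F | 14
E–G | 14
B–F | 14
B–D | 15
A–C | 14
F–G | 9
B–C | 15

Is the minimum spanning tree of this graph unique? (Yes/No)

No

Kruskal: consider edges lightest-first.
F–G (9): add. Components now {A} {B} {C} {D} {E} {F,G}
A–G (10): add. Components now {A,F,G} {B} {C} {D} {E}
A–C (14): add. Components now {A,C,F,G} {B} {D} {E}
B–F (14): add. Components now {A,B,C,F,G} {D} {E}
E–F (14): add. Components now {A,B,C,E,F,G} {D}
E–G (14): skip — E and G already connected.
B–C (15): skip — B and C already connected.
B–D (15): add. Components now {A,B,C,D,E,F,G}
Non-tree edge E–G has weight 14, equal to the heaviest edge on its tree cycle — swapping gives another MST of the same weight. Not unique.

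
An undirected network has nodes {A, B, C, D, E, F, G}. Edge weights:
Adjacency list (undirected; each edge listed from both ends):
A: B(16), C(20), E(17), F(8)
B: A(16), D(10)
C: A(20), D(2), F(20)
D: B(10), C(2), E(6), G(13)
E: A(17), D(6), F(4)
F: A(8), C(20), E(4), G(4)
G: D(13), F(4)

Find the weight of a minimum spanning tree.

Kruskal's algorithm — process edges by increasing weight (ties by edge label):
C D (2): add — endpoints in different components.
E F (4): add — endpoints in different components.
F G (4): add — endpoints in different components.
D E (6): add — endpoints in different components.
A F (8): add — endpoints in different components.
B D (10): add — endpoints in different components.
MST edges: C D, E F, F G, D E, A F, B D; total weight 2+4+4+6+8+10 = 34.

34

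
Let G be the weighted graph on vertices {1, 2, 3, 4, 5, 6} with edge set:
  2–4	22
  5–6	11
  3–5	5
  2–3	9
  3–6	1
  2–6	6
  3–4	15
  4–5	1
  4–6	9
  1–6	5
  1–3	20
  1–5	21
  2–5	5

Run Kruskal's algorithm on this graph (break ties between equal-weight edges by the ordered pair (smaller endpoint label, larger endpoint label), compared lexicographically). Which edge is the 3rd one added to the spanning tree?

1-6

Kruskal's algorithm — process edges by increasing weight (ties by edge label):
3–6 (1): add. Components now {1} {2} {3,6} {4} {5}
4–5 (1): add. Components now {1} {2} {3,6} {4,5}
1–6 (5): add. Components now {1,3,6} {2} {4,5}
2–5 (5): add. Components now {1,3,6} {2,4,5}
3–5 (5): add. Components now {1,2,3,4,5,6}
The 3rd edge added is 1–6.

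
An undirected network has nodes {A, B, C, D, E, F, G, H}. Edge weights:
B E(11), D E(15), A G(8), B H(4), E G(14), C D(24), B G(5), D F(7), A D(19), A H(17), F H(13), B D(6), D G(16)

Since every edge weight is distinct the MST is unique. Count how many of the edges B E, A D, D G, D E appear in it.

1

Kruskal's algorithm — process edges by increasing weight (ties by edge label):
B H (4): add — endpoints in different components.
B G (5): add — endpoints in different components.
B D (6): add — endpoints in different components.
D F (7): add — endpoints in different components.
A G (8): add — endpoints in different components.
B E (11): add — endpoints in different components.
F H (13): skip — F and H already connected.
E G (14): skip — E and G already connected.
D E (15): skip — D and E already connected.
D G (16): skip — D and G already connected.
A H (17): skip — A and H already connected.
A D (19): skip — A and D already connected.
C D (24): add — endpoints in different components.
MST edge set: {B H, B G, B D, D F, A G, B E, C D}.
Of the listed edges, {B E} are in the MST → 1.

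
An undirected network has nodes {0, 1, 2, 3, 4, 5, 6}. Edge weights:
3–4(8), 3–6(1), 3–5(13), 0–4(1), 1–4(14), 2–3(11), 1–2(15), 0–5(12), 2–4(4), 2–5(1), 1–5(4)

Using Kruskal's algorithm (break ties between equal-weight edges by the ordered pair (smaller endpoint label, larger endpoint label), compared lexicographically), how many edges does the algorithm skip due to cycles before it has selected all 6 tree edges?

Kruskal: consider edges lightest-first.
0–4 (1): add — endpoints in different components.
2–5 (1): add — endpoints in different components.
3–6 (1): add — endpoints in different components.
1–5 (4): add — endpoints in different components.
2–4 (4): add — endpoints in different components.
3–4 (8): add — endpoints in different components.
Edges rejected before the tree was complete: 0.

0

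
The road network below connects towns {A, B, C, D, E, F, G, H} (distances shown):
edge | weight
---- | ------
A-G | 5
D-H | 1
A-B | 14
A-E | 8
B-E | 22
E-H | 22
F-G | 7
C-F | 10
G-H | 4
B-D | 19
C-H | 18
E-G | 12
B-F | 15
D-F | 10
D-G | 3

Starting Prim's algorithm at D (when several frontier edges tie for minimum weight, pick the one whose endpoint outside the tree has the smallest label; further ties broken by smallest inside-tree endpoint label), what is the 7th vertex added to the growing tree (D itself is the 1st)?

Prim's algorithm from D:
Step 1: cheapest edge leaving the tree is D-H (1); add H.
Step 2: cheapest edge leaving the tree is D-G (3); add G.
Step 3: cheapest edge leaving the tree is A-G (5); add A.
Step 4: cheapest edge leaving the tree is F-G (7); add F.
Step 5: cheapest edge leaving the tree is A-E (8); add E.
Step 6: cheapest edge leaving the tree is C-F (10); add C.
Step 7: cheapest edge leaving the tree is A-B (14); add B.
Vertex order: D, H, G, A, F, E, C, B. The 7th vertex is C.

C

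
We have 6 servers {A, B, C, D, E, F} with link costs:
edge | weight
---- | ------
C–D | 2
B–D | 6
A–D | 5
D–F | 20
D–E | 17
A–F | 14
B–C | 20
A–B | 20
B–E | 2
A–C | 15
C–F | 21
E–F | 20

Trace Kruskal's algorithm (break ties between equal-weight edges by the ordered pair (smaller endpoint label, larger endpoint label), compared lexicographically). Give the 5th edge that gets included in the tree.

A-F

Kruskal's algorithm — process edges by increasing weight (ties by edge label):
B–E (2): add — endpoints in different components.
C–D (2): add — endpoints in different components.
A–D (5): add — endpoints in different components.
B–D (6): add — endpoints in different components.
A–F (14): add — endpoints in different components.
The 5th edge added is A–F.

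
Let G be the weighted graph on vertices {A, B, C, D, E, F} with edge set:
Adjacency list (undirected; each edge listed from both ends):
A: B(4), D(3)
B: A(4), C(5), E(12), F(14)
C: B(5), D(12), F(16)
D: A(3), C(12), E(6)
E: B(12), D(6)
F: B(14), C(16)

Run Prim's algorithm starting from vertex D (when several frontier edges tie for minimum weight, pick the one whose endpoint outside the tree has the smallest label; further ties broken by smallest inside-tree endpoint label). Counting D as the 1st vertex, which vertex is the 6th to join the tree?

Grow the tree from D using Prim:
Step 1: cheapest edge leaving the tree is A D (3); add A.
Step 2: cheapest edge leaving the tree is A B (4); add B.
Step 3: cheapest edge leaving the tree is B C (5); add C.
Step 4: cheapest edge leaving the tree is D E (6); add E.
Step 5: cheapest edge leaving the tree is B F (14); add F.
Vertex order: D, A, B, C, E, F. The 6th vertex is F.

F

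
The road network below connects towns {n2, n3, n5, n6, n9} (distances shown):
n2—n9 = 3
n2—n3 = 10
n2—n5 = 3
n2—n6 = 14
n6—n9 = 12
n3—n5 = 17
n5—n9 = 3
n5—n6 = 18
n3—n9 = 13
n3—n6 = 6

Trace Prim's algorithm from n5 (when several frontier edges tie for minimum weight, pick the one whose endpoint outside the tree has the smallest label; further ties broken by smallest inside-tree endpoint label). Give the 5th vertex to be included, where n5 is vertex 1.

Prim's algorithm from n5:
Step 1: frontier [n2—n5 3, n5—n9 3, n3—n5 17, n5—n6 18] → take n2—n5 (3); add n2.
Step 2: frontier [n2—n9 3, n2—n3 10, n2—n6 14, n5—n9 3, n3—n5 17, n5—n6 18] → take n2—n9 (3); add n9.
Step 3: frontier [n2—n3 10, n2—n6 14, n3—n5 17, n5—n6 18, n6—n9 12, n3—n9 13] → take n2—n3 (10); add n3.
Step 4: frontier [n2—n6 14, n3—n6 6, n5—n6 18, n6—n9 12] → take n3—n6 (6); add n6.
Vertex order: n5, n2, n9, n3, n6. The 5th vertex is n6.

n6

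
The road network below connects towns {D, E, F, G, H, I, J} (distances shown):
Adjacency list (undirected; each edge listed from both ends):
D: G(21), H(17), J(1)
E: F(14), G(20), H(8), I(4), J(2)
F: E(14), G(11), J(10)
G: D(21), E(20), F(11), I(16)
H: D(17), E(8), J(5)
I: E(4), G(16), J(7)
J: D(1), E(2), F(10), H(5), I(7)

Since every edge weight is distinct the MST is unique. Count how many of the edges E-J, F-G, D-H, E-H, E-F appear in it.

2

Sort edges by weight, then run Kruskal:
D-J (1): add — endpoints in different components.
E-J (2): add — endpoints in different components.
E-I (4): add — endpoints in different components.
H-J (5): add — endpoints in different components.
I-J (7): skip — I and J already connected.
E-H (8): skip — E and H already connected.
F-J (10): add — endpoints in different components.
F-G (11): add — endpoints in different components.
MST edge set: {D-J, E-J, E-I, H-J, F-J, F-G}.
Of the listed edges, {E-J, F-G} are in the MST → 2.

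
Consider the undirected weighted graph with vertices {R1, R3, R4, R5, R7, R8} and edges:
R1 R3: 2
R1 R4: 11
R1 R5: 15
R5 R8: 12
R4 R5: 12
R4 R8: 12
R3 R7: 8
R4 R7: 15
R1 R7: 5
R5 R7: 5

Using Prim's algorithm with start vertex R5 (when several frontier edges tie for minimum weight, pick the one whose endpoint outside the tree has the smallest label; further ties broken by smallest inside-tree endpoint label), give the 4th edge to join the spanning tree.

R1-R4

Prim's algorithm from R5:
Step 1: cheapest edge leaving the tree is R5 R7 (5); add R7.
Step 2: cheapest edge leaving the tree is R1 R7 (5); add R1.
Step 3: cheapest edge leaving the tree is R1 R3 (2); add R3.
Step 4: cheapest edge leaving the tree is R1 R4 (11); add R4.
Step 5: cheapest edge leaving the tree is R4 R8 (12); add R8.
The 4th edge added is R1 R4.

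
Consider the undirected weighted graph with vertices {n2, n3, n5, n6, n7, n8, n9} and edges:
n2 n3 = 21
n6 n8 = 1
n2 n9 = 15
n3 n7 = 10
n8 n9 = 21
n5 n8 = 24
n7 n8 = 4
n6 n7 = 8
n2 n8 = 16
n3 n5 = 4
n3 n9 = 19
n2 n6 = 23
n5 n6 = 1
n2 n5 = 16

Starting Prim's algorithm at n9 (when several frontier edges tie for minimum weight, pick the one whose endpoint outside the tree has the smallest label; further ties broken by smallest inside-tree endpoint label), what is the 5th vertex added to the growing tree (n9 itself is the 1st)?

n8

Grow the tree from n9 using Prim:
Step 1: cheapest edge leaving the tree is n2 n9 (15); add n2.
Step 2: cheapest edge leaving the tree is n2 n5 (16); add n5.
Step 3: cheapest edge leaving the tree is n5 n6 (1); add n6.
Step 4: cheapest edge leaving the tree is n6 n8 (1); add n8.
Step 5: cheapest edge leaving the tree is n3 n5 (4); add n3.
Step 6: cheapest edge leaving the tree is n7 n8 (4); add n7.
Vertex order: n9, n2, n5, n6, n8, n3, n7. The 5th vertex is n8.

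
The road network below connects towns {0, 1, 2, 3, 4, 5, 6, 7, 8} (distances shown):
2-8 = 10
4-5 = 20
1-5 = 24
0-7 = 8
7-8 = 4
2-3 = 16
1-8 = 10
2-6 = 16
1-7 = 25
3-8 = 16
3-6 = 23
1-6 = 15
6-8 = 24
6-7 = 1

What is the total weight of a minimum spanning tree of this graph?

93

Prim's algorithm from 2:
Step 1: cheapest edge leaving the tree is 2-8 (10); add 8.
Step 2: cheapest edge leaving the tree is 7-8 (4); add 7.
Step 3: cheapest edge leaving the tree is 6-7 (1); add 6.
Step 4: cheapest edge leaving the tree is 0-7 (8); add 0.
Step 5: cheapest edge leaving the tree is 1-8 (10); add 1.
Step 6: cheapest edge leaving the tree is 2-3 (16); add 3.
Step 7: cheapest edge leaving the tree is 1-5 (24); add 5.
Step 8: cheapest edge leaving the tree is 4-5 (20); add 4.
MST edges: 2-8, 7-8, 6-7, 0-7, 1-8, 2-3, 1-5, 4-5; total weight 10+4+1+8+10+16+24+20 = 93.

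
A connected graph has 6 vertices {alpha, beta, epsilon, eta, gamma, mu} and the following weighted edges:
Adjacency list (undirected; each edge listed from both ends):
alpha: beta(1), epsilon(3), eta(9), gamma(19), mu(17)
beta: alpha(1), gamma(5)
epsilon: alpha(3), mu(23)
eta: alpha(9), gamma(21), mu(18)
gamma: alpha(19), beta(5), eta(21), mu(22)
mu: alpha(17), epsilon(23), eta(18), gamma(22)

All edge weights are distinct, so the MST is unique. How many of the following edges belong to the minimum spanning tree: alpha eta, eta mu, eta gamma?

Kruskal's algorithm — process edges by increasing weight (ties by edge label):
alpha beta (1): add — endpoints in different components.
alpha epsilon (3): add — endpoints in different components.
beta gamma (5): add — endpoints in different components.
alpha eta (9): add — endpoints in different components.
alpha mu (17): add — endpoints in different components.
MST edge set: {alpha beta, alpha epsilon, beta gamma, alpha eta, alpha mu}.
Of the listed edges, {alpha eta} are in the MST → 1.

1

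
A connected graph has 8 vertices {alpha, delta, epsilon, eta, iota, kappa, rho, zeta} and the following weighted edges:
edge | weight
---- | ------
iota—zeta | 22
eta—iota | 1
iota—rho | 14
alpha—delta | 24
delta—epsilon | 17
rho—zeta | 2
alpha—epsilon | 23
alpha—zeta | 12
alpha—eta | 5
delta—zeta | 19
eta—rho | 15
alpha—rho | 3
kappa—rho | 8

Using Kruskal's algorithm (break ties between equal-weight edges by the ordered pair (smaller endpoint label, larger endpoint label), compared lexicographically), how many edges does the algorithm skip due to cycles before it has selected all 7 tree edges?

3

Kruskal: consider edges lightest-first.
eta—iota (1): add — endpoints in different components.
rho—zeta (2): add — endpoints in different components.
alpha—rho (3): add — endpoints in different components.
alpha—eta (5): add — endpoints in different components.
kappa—rho (8): add — endpoints in different components.
alpha—zeta (12): skip — zeta and alpha already connected.
iota—rho (14): skip — rho and iota already connected.
eta—rho (15): skip — rho and eta already connected.
delta—epsilon (17): add — endpoints in different components.
delta—zeta (19): add — endpoints in different components.
Edges rejected before the tree was complete: 3.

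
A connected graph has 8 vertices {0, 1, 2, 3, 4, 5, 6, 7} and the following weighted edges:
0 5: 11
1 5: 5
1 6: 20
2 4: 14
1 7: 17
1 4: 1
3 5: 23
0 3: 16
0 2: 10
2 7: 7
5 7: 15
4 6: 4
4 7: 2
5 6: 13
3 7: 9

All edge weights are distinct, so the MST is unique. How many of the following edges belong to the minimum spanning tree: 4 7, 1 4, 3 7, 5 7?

Sort edges by weight, then run Kruskal:
1 4 (1): add — endpoints in different components.
4 7 (2): add — endpoints in different components.
4 6 (4): add — endpoints in different components.
1 5 (5): add — endpoints in different components.
2 7 (7): add — endpoints in different components.
3 7 (9): add — endpoints in different components.
0 2 (10): add — endpoints in different components.
MST edge set: {1 4, 4 7, 4 6, 1 5, 2 7, 3 7, 0 2}.
Of the listed edges, {4 7, 1 4, 3 7} are in the MST → 3.

3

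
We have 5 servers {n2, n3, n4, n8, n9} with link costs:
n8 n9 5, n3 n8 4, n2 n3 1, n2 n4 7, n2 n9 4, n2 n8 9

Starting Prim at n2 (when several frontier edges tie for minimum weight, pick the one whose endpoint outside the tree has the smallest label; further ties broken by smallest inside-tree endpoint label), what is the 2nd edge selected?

n3-n8

Prim's algorithm from n2:
Step 1: cheapest edge leaving the tree is n2 n3 (1); add n3.
Step 2: cheapest edge leaving the tree is n3 n8 (4); add n8.
Step 3: cheapest edge leaving the tree is n2 n9 (4); add n9.
Step 4: cheapest edge leaving the tree is n2 n4 (7); add n4.
The 2nd edge added is n3 n8.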